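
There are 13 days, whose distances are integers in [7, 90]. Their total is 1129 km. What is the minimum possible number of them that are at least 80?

If only k of them are at least 80, the other 13 − k are at most 79, so the total is at most k·90 + (13 − k)·79.
This must reach 1129, so k·90 + (13 − k)·79 ≥ 1129, giving k ≥ 10.
Exactly 10 works: 10 values at 90 and 3 at 79 total 1137; lower one of the high values by 8 (still ≥ 80) to hit 1129.

10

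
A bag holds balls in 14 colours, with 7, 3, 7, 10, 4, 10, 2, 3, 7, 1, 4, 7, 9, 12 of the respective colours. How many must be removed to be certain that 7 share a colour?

66

In the worst case you take as many as possible of each colour without reaching 7: 6 + 3 + 6 + 6 + 4 + 6 + 2 + 3 + 6 + 1 + 4 + 6 + 6 + 6 = 65.
The next one must give 7 of some colour, so 65 + 1 = 66.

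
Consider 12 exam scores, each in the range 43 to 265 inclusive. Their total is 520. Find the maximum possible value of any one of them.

47

Maximizing one value means minimizing the remaining 11.
The other 11 contribute at least 11 × 43 = 473, leaving at most 520 − 473 = 47.
Since 47 ≤ 265, this is achievable: one at 47 and 11 at 43.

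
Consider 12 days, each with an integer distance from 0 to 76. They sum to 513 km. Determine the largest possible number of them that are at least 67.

With k values at 67 or above and the rest at least 0, the sum is at least 0 + 67k.
Since the sum is 513, we need 67k ≤ 513, i.e. k ≤ 7.
k = 7 is achieved by 7 values at 67 and 5 at 0, total 469; add 44 to one value (staying below 67) to reach 513.

7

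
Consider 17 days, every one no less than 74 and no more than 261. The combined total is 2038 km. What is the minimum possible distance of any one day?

74

Minimizing one value means maximizing the remaining 16.
The other 16 can take up 16 × 261 = 4176 ≥ 2038 − 74, so one day can sit at its floor of 74.
Achievable: one at 74 and the other 16 totalling 1964, which fits since 16 × 74 ≤ 1964 ≤ 16 × 261.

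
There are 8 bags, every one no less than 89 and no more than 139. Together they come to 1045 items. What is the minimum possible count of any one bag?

To make one bag as small as possible, make the other 7 as large as possible.
The other 7 can take up 7 × 139 = 973 ≥ 1045 − 89, so one bag can sit at its floor of 89.
Achievable: one at 89 and the other 7 totalling 956, which fits since 7 × 89 ≤ 956 ≤ 7 × 139.

89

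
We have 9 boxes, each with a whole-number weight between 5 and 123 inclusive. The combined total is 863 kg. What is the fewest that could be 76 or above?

4

If only k of them are at least 76, the other 9 − k are at most 75, so the total is at most k·123 + (9 − k)·75.
This must reach 863, so k·123 + (9 − k)·75 ≥ 863, giving k ≥ 4.
Exactly 4 works: 4 values at 123 and 5 at 75 total 867; lower one of the high values by 4 (still ≥ 76) to hit 863.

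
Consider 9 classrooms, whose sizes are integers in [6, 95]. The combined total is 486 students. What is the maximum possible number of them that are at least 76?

6

With k values at 76 or above and the rest at least 6, the sum is at least 54 + 70k.
Since the sum is 486, we need 70k ≤ 432, i.e. k ≤ 6.
k = 6 is achieved by 6 values at 76 and 3 at 6, total 474; add 12 to one value (staying below 76) to reach 486.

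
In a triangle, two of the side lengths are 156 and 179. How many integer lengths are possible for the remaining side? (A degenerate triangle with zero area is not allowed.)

The triangle inequality gives |156 − 179| < c < 156 + 179, i.e. 23 < c < 335.
So c can be any integer from 24 to 334: 311 values.

311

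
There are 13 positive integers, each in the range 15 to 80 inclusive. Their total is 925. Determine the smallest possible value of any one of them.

Minimizing one value means maximizing the remaining 12.
The other 12 can take up 12 × 80 = 960 ≥ 925 − 15, so one integer can sit at its floor of 15.
Achievable: one at 15 and the other 12 totalling 910, which fits since 12 × 15 ≤ 910 ≤ 12 × 80.

15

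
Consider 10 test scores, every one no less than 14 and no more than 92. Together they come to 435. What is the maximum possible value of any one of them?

Maximizing one value means minimizing the remaining 9.
The other 9 contribute at least 9 × 14 = 126, leaving at most 435 − 126 = 309.
But each score is capped at 92, so the maximum is 92.
Achievable: one at 92 and the other 9 totalling 343, which fits since 9 × 14 ≤ 343 ≤ 9 × 92.

92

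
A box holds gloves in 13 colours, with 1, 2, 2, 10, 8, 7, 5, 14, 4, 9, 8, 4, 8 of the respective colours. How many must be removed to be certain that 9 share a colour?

74

In the worst case you take as many as possible of each colour without reaching 9: 1 + 2 + 2 + 8 + 8 + 7 + 5 + 8 + 4 + 8 + 8 + 4 + 8 = 73.
The next one must give 9 of some colour, so 73 + 1 = 74.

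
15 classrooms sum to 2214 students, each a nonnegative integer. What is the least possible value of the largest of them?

Some value must be at least ⌈2214/15⌉ = 148, since 15 × 147 = 2205 < 2214.
Achievable: 9 of them at 148 and 6 at 147 total 2214.

148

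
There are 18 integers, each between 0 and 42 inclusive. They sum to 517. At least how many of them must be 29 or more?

If only k of them are at least 29, the other 18 − k are at most 28, so the total is at most k·42 + (18 − k)·28.
This must reach 517, so k·42 + (18 − k)·28 ≥ 517, giving k ≥ 1.
Exactly 1 works: 1 value at 42 and 17 at 28 total 518; lower one of the high values by 1 (still ≥ 29) to hit 517.

1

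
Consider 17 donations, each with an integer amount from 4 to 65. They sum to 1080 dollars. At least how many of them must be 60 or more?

Suppose at most 17 − j of them reach 60; then j values are ≤ 59 and the rest ≤ 65.
The total is then ≤ 59·j + 65·(17 − j) = 1105 − 6j. For this to be ≥ 1080 we need j ≤ 4, so at least 17 − 4 = 13 must reach 60.
Exactly 13 works: 13 values at 65 and 4 at 59 total 1081; lower one of the high values by 1 (still ≥ 60) to hit 1080.

13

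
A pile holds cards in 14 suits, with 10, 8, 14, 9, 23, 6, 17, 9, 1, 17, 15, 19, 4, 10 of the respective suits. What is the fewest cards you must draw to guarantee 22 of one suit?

161

In the worst case you take as many as possible of each suit without reaching 22: 10 + 8 + 14 + 9 + 21 + 6 + 17 + 9 + 1 + 17 + 15 + 19 + 4 + 10 = 160.
The next one must give 22 of some suit, so 160 + 1 = 161.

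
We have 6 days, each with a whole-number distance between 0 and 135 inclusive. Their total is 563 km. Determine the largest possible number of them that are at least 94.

5

With k values at 94 or above and the rest at least 0, the sum is at least 0 + 94k.
Since the sum is 563, we need 94k ≤ 563, i.e. k ≤ 5.
k = 5 is achieved by 5 values at 94 and 1 at 0, total 470; add 93 to one value (staying below 94) to reach 563.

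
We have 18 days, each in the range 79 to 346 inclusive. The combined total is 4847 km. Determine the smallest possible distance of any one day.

79

To make one day as small as possible, make the other 17 as large as possible.
The other 17 can take up 17 × 346 = 5882 ≥ 4847 − 79, so one day can sit at its floor of 79.
Achievable: one at 79 and the other 17 totalling 4768, which fits since 17 × 79 ≤ 4768 ≤ 17 × 346.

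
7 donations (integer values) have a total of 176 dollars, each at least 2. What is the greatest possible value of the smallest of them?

25

The average is 176/7 < 26, so some value is ≤ 25.
Taking 6 copies of 25 and 1 copy of 26 gives exactly 176, so 25 is attained.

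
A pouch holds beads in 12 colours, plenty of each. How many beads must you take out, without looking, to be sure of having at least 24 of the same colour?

277

You could draw 23 of every colour without reaching 24 of any — 276 in all.
One more forces 24 of some colour, so 276 + 1 = 277.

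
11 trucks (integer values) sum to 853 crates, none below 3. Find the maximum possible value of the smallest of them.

The average is 853/11 < 78, so some value is ≤ 77.
Achievable: 5 of them at 77 and 6 at 78 total 853.

77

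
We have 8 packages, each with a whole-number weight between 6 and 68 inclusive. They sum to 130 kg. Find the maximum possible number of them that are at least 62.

Suppose k of them are at least 62. Those contribute at least 62 each and the other 8 − k at least 6 each.
So the total is at least 62k + 6(8 − k) = 48 + 56k. This must be ≤ 130, giving k ≤ 1.
k = 1 is achieved by 1 value at 62 and 7 at 6, total 104; add 26 to one value (staying below 62) to reach 130.

1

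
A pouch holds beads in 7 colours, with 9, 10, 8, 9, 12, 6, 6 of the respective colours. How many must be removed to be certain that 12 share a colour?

60

In the worst case you take as many as possible of each colour without reaching 12: 9 + 10 + 8 + 9 + 11 + 6 + 6 = 59.
The next one must give 12 of some colour, so 59 + 1 = 60.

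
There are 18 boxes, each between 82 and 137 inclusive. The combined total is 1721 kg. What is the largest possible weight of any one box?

Maximizing one value means minimizing the remaining 17.
The other 17 contribute at least 17 × 82 = 1394, leaving at most 1721 − 1394 = 327.
But each box is capped at 137, so the maximum is 137.
Achievable: one at 137 and the other 17 totalling 1584, which fits since 17 × 82 ≤ 1584 ≤ 17 × 137.

137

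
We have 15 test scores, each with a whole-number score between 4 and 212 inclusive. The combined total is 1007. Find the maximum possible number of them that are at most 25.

11

Each value at 25 or below falls at least 212 − 25 = 187 short of the ceiling 212.
The ceiling total is 15 × 212 = 3180, and we need 1007, so at most ⌊(3180 − 1007)/187⌋ = 11 can be that low.
k = 11 is achieved by 11 values at 25 and 4 at 212, total 1123; lower one of the 212's by 116 (still > 25) to reach 1007.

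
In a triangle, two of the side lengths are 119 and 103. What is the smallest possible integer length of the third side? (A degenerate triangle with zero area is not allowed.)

17

The third side must exceed |119 − 103| = 16.
The smallest integer above 16 is 17.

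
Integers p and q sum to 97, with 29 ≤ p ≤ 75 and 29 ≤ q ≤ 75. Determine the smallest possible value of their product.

pq = p(97 − p) is concave in p, so over [29, 68] it is minimized at an endpoint.
The extreme feasible split is p = 29, q = 68, giving pq = 1972.

1972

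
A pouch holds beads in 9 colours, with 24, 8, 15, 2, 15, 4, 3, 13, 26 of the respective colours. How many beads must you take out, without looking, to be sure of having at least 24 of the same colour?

In the worst case you take as many as possible of each colour without reaching 24: 23 + 8 + 15 + 2 + 15 + 4 + 3 + 13 + 23 = 106.
The next one must give 24 of some colour, so 106 + 1 = 107.

107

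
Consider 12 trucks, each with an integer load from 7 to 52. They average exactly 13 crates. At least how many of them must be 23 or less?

8

The total is 12 × 13 = 156.
If only k of them are at most 23, the other 12 − k are at least 24, so the total is at least (12 − k)·24 + k·7.
This is ≤ 156, so (12 − k)·24 + 7k ≤ 156, which gives k ≥ 8.
Exactly 8 works: 8 values at 7 and 4 at 24 total 152; raise one of the low values by 4 (still ≤ 23) to hit 156.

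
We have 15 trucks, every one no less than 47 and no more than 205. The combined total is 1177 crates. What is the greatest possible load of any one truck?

205

To make one truck as large as possible, make the other 14 as small as possible.
The other 14 contribute at least 14 × 47 = 658, leaving at most 1177 − 658 = 519.
But each truck is capped at 205, so the maximum is 205.
Achievable: one at 205 and the other 14 totalling 972, which fits since 14 × 47 ≤ 972 ≤ 14 × 205.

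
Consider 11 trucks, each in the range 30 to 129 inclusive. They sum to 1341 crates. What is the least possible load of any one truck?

51

Minimizing one value means maximizing the remaining 10.
The other 10 contribute at most 10 × 129 = 1290, leaving at least 1341 − 1290 = 51.
Since 51 ≥ 30, this is achievable: one at 51 and 10 at 129.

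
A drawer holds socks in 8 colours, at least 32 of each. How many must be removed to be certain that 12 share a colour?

You could draw 11 of every colour without reaching 12 of any — 88 in all.
One more forces 12 of some colour, so 88 + 1 = 89.

89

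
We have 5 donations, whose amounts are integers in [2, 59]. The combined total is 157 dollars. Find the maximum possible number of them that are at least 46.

With k values at 46 or above and the rest at least 2, the sum is at least 10 + 44k.
Since the sum is 157, we need 44k ≤ 147, i.e. k ≤ 3.
k = 3 is achieved by 3 values at 46 and 2 at 2, total 142; add 15 to one value (staying below 46) to reach 157.

3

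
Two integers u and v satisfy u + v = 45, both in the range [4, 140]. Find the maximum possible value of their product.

With u + v fixed, uv peaks when the two are closest together.
Taking u = 22 and v = 23 (both in [4, 140]) gives uv = 506.

506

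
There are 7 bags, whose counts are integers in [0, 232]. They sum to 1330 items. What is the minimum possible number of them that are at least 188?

1

Each value short of 188 is at most 187, costing at least 232 − 187 = 45 against the maximum total of 1624.
We can afford to lose at most 1624 − 1330 = 294, so at most ⌊294/45⌋ = 6 fall short, and at least 1 are ≥ 188.
Exactly 1 works: 1 value at 232 and 6 at 187 total 1354; lower one of the high values by 24 (still ≥ 188) to hit 1330.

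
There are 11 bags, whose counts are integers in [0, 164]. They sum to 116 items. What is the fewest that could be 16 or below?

Let j be the number exceeding 16. Then the total is ≥ 17·j + 0·(11 − j) = 0 + 17j.
So 17j ≤ 116 and j ≤ 6; hence at least 11 − 6 = 5 are ≤ 16.
Exactly 5 works: 5 values at 0 and 6 at 17 total 102; raise one of the low values by 14 (still ≤ 16) to hit 116.

5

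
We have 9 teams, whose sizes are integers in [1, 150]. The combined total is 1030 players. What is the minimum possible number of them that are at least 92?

Suppose at most 9 − j of them reach 92; then j values are ≤ 91 and the rest ≤ 150.
The total is then ≤ 91·j + 150·(9 − j) = 1350 − 59j. For this to be ≥ 1030 we need j ≤ 5, so at least 9 − 5 = 4 must reach 92.
Exactly 4 works: 4 values at 150 and 5 at 91 total 1055; lower one of the high values by 25 (still ≥ 92) to hit 1030.

4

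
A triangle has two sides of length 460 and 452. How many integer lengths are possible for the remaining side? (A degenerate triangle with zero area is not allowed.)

903

The triangle inequality gives |460 − 452| < c < 460 + 452, i.e. 8 < c < 912.
So c can be any integer from 9 to 911: 903 values.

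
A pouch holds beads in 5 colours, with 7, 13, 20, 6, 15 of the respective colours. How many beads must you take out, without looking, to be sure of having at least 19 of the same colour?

60

In the worst case you take as many as possible of each colour without reaching 19: 7 + 13 + 18 + 6 + 15 = 59.
The next one must give 19 of some colour, so 59 + 1 = 60.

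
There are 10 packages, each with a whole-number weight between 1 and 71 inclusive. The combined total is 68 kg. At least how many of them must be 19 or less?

Let j be the number exceeding 19. Then the total is ≥ 20·j + 1·(10 − j) = 10 + 19j.
So 19j ≤ 58 and j ≤ 3; hence at least 10 − 3 = 7 are ≤ 19.
Exactly 7 works: 7 values at 1 and 3 at 20 total 67; raise one of the low values by 1 (still ≤ 19) to hit 68.

7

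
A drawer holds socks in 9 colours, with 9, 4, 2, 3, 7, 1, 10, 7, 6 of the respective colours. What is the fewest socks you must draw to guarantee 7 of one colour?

In the worst case you take as many as possible of each colour without reaching 7: 6 + 4 + 2 + 3 + 6 + 1 + 6 + 6 + 6 = 40.
The next one must give 7 of some colour, so 40 + 1 = 41.

41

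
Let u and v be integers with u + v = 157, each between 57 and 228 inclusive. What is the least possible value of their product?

5700

uv = u(157 − u) is concave in u, so over [57, 100] it is minimized at an endpoint.
The extreme feasible split is u = 57, v = 100, giving uv = 5700.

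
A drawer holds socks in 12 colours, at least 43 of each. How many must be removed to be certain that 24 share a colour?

277

You could draw 23 of every colour without reaching 24 of any — 276 in all.
One more forces 24 of some colour, so 276 + 1 = 277.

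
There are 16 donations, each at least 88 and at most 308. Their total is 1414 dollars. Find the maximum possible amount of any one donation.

To make one donation as large as possible, make the other 15 as small as possible.
The other 15 contribute at least 15 × 88 = 1320, leaving at most 1414 − 1320 = 94.
Since 94 ≤ 308, this is achievable: one at 94 and 15 at 88.

94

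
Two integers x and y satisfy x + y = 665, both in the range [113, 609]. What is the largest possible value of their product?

With x + y fixed, xy peaks when the two are closest together.
Taking x = 332 and y = 333 (both in [113, 609]) gives xy = 110556.

110556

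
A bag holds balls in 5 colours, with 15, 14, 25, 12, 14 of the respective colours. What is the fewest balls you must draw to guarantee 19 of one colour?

In the worst case you take as many as possible of each colour without reaching 19: 15 + 14 + 18 + 12 + 14 = 73.
The next one must give 19 of some colour, so 73 + 1 = 74.

74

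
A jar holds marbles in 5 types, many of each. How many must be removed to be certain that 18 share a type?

In the worst case you draw 17 of each of the 5 types: 5 × 17 = 85.
One more forces 18 of some type, so 85 + 1 = 86.

86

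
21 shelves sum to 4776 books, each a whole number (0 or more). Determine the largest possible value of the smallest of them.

If every one of the 21 were at least 228, the total would be at least 21 × 228 = 4788 > 4776.
Equality holds with 12 values of 227 and 9 values of 228.

227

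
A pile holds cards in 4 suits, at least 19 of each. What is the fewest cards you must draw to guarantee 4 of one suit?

13

In the worst case you draw 3 of each of the 4 suits: 4 × 3 = 12.
One more forces 4 of some suit, so 12 + 1 = 13.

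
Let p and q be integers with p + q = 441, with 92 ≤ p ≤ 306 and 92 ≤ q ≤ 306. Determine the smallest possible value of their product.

41310

Since p + q is fixed, pushing one of them to its bound minimizes the product.
At the endpoint p = 135, q = 441 − 135 = 306, so pq = 135 × 306 = 41310.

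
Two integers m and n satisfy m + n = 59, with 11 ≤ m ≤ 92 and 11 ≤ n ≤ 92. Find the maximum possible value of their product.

For a fixed sum, the product mn is largest when m and n are as close as possible.
Taking m = 29 and n = 30 (both in [11, 92]) gives mn = 870.

870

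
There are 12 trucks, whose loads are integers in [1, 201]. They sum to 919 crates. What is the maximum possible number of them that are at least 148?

If k of the values are ≥ 148, the total is ≥ 148k + 1(12 − k).
Setting 148k + 1(12 − k) ≤ 919 gives 147k ≤ 907, so k ≤ 6.
k = 6 is achieved by 6 values at 148 and 6 at 1, total 894; add 25 to one value (staying below 148) to reach 919.

6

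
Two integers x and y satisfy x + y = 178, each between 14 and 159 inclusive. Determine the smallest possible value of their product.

3021

For a fixed sum, xy is smallest when x and y are as far apart as possible.
The extreme feasible split is x = 19, y = 159, giving xy = 3021.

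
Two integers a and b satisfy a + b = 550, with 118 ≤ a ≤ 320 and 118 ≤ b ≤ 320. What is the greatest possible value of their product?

For a fixed sum, the product ab is largest when a and b are as close as possible.
Taking a = 275 and b = 275 (both in [118, 320]) gives ab = 75625.

75625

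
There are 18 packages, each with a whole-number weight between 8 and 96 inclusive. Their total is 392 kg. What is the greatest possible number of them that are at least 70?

4

With k values at 70 or above and the rest at least 8, the sum is at least 144 + 62k.
Since the sum is 392, we need 62k ≤ 248, i.e. k ≤ 4.
k = 4 is achieved by 4 values at 70 and 14 at 8, total 392.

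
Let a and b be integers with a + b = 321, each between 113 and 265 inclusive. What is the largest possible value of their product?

With a + b fixed, ab peaks when the two are closest together.
Taking a = 160 and b = 161 (both in [113, 265]) gives ab = 25760.

25760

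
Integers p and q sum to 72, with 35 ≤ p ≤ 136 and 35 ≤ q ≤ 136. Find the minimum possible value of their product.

1295

For a fixed sum, pq is smallest when p and q are as far apart as possible.
The extreme feasible split is p = 35, q = 37, giving pq = 1295.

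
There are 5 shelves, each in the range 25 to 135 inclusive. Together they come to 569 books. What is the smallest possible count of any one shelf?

To make one shelf as small as possible, make the other 4 as large as possible.
The other 4 contribute at most 4 × 135 = 540, leaving at least 569 − 540 = 29.
Since 29 ≥ 25, this is achievable: one at 29 and 4 at 135.

29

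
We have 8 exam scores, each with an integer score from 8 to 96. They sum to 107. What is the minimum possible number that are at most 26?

Each value above 26 is at least 27, contributing at least 27 − 8 = 19 above the floor 8.
The sum exceeds the floor total 64 by 43, so at most ⌊43/19⌋ = 2 exceed 26, and at least 6 are ≤ 26.
Exactly 6 works: 6 values at 8 and 2 at 27 total 102; raise one of the low values by 5 (still ≤ 26) to hit 107.

6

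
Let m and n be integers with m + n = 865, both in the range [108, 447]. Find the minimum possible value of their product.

mn = m(865 − m) is concave in m, so over [418, 447] it is minimized at an endpoint.
The extreme feasible split is m = 418, n = 447, giving mn = 186846.

186846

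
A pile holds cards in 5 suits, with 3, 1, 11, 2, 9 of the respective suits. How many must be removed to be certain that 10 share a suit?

25

In the worst case you take as many as possible of each suit without reaching 10: 3 + 1 + 9 + 2 + 9 = 24.
The next one must give 10 of some suit, so 24 + 1 = 25.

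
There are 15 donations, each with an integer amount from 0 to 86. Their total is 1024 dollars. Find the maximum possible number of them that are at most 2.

Suppose k of them are at most 2. Those contribute at most 2 each and the rest at most 86 each.
So the total is at most 2k + 86(15 − k) = 1290 − 84k. This must still be ≥ 1024, so k ≤ 3.
k = 3 is achieved by 3 values at 2 and 12 at 86, total 1038; lower one of the 86's by 14 (still > 2) to reach 1024.

3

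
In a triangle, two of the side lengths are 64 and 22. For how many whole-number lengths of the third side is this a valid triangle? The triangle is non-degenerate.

The triangle inequality gives |64 − 22| < c < 64 + 22, i.e. 42 < c < 86.
So c can be any integer from 43 to 85: 43 values.

43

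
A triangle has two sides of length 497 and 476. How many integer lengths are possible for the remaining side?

The triangle inequality gives |497 − 476| < c < 497 + 476, i.e. 21 < c < 973.
So c can be any integer from 22 to 972: 951 values.

951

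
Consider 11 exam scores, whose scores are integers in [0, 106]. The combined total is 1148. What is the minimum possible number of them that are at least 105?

2

Each value short of 105 is at most 104, costing at least 106 − 104 = 2 against the maximum total of 1166.
We can afford to lose at most 1166 − 1148 = 18, so at most ⌊18/2⌋ = 9 fall short, and at least 2 are ≥ 105.
Exactly 2 works: 2 values at 106 and 9 at 104 total 1148.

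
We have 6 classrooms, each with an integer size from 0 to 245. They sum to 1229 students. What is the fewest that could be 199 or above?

Each value short of 199 is at most 198, costing at least 245 − 198 = 47 against the maximum total of 1470.
We can afford to lose at most 1470 − 1229 = 241, so at most ⌊241/47⌋ = 5 fall short, and at least 1 are ≥ 199.
Exactly 1 works: 1 value at 245 and 5 at 198 total 1235; lower one of the high values by 6 (still ≥ 199) to hit 1229.

1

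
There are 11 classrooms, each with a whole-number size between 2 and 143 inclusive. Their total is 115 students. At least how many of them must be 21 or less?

Let j be the number exceeding 21. Then the total is ≥ 22·j + 2·(11 − j) = 22 + 20j.
So 20j ≤ 93 and j ≤ 4; hence at least 11 − 4 = 7 are ≤ 21.
Exactly 7 works: 7 values at 2 and 4 at 22 total 102; raise one of the low values by 13 (still ≤ 21) to hit 115.

7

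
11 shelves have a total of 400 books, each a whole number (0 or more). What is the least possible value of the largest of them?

37

The 11 values sum to 400, so their maximum is at least ⌈400/11⌉ = 37.
Taking 7 copies of 36 and 4 copies of 37 gives exactly 400, so 37 is attained.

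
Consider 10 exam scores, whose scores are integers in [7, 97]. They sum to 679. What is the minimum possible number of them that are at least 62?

Suppose at most 10 − j of them reach 62; then j values are ≤ 61 and the rest ≤ 97.
The total is then ≤ 61·j + 97·(10 − j) = 970 − 36j. For this to be ≥ 679 we need j ≤ 8, so at least 10 − 8 = 2 must reach 62.
Exactly 2 works: 2 values at 97 and 8 at 61 total 682; lower one of the high values by 3 (still ≥ 62) to hit 679.

2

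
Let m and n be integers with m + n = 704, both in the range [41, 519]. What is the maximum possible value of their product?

123904

For a fixed sum, the product mn is largest when m and n are as close as possible.
Taking m = 352 and n = 352 (both in [41, 519]) gives mn = 123904.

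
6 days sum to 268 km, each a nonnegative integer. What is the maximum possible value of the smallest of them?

If every one of the 6 were at least 45, the total would be at least 6 × 45 = 270 > 268.
Taking 2 copies of 44 and 4 copies of 45 gives exactly 268, so 44 is attained.

44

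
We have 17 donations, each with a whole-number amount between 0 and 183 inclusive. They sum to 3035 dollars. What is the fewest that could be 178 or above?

5

Each value short of 178 is at most 177, costing at least 183 − 177 = 6 against the maximum total of 3111.
We can afford to lose at most 3111 − 3035 = 76, so at most ⌊76/6⌋ = 12 fall short, and at least 5 are ≥ 178.
Exactly 5 works: 5 values at 183 and 12 at 177 total 3039; lower one of the high values by 4 (still ≥ 178) to hit 3035.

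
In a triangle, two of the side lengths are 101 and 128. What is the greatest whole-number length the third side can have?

The third side must be less than 101 + 128 = 229.
The largest integer below 229 is 228.

228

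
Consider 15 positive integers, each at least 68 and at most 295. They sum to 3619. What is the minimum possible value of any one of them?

68

To make one integer as small as possible, make the other 14 as large as possible.
The other 14 can take up 14 × 295 = 4130 ≥ 3619 − 68, so one integer can sit at its floor of 68.
Achievable: one at 68 and the other 14 totalling 3551, which fits since 14 × 68 ≤ 3551 ≤ 14 × 295.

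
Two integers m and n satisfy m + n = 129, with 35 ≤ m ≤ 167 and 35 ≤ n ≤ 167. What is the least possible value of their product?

Since m + n is fixed, pushing one of them to its bound minimizes the product.
The extreme feasible split is m = 35, n = 94, giving mn = 3290.

3290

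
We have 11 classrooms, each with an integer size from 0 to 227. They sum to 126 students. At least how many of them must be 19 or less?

5

If only k of them are at most 19, the other 11 − k are at least 20, so the total is at least (11 − k)·20 + k·0.
This is ≤ 126, so (11 − k)·20 + 0k ≤ 126, which gives k ≥ 5.
Exactly 5 works: 5 values at 0 and 6 at 20 total 120; raise one of the low values by 6 (still ≤ 19) to hit 126.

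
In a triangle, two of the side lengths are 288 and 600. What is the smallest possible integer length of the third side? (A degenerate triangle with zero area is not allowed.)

313

The third side must exceed |288 − 600| = 312.
The smallest integer above 312 is 313.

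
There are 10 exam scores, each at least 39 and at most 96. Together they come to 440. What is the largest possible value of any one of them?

Maximizing one value means minimizing the remaining 9.
The other 9 contribute at least 9 × 39 = 351, leaving at most 440 − 351 = 89.
Since 89 ≤ 96, this is achievable: one at 89 and 9 at 39.

89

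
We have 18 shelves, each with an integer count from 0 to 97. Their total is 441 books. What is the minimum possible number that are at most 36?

If only k of them are at most 36, the other 18 − k are at least 37, so the total is at least (18 − k)·37 + k·0.
This is ≤ 441, so (18 − k)·37 + 0k ≤ 441, which gives k ≥ 7.
Exactly 7 works: 7 values at 0 and 11 at 37 total 407; raise one of the low values by 34 (still ≤ 36) to hit 441.

7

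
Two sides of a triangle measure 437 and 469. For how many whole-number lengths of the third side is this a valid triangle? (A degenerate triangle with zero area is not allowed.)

873

The triangle inequality gives |437 − 469| < c < 437 + 469, i.e. 32 < c < 906.
So c can be any integer from 33 to 905: 873 values.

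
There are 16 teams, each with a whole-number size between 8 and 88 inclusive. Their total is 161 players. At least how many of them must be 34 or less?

Each value above 34 is at least 35, contributing at least 35 − 8 = 27 above the floor 8.
The sum exceeds the floor total 128 by 33, so at most ⌊33/27⌋ = 1 exceed 34, and at least 15 are ≤ 34.
Exactly 15 works: 15 values at 8 and 1 at 35 total 155; raise one of the low values by 6 (still ≤ 34) to hit 161.

15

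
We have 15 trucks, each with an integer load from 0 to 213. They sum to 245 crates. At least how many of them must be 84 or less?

13

Let j be the number exceeding 84. Then the total is ≥ 85·j + 0·(15 − j) = 0 + 85j.
So 85j ≤ 245 and j ≤ 2; hence at least 15 − 2 = 13 are ≤ 84.
Exactly 13 works: 13 values at 0 and 2 at 85 total 170; raise one of the low values by 75 (still ≤ 84) to hit 245.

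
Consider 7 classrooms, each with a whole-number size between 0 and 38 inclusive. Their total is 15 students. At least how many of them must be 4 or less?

4

Each value above 4 is at least 5, contributing at least 5 − 0 = 5 above the floor 0.
The sum exceeds the floor total 0 by 15, so at most ⌊15/5⌋ = 3 exceed 4, and at least 4 are ≤ 4.
Exactly 4 works: 4 values at 0 and 3 at 5 total 15.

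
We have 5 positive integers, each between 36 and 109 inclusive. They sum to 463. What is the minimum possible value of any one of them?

36

To make one integer as small as possible, make the other 4 as large as possible.
The other 4 can take up 4 × 109 = 436 ≥ 463 − 36, so one integer can sit at its floor of 36.
Achievable: one at 36 and the other 4 totalling 427, which fits since 4 × 36 ≤ 427 ≤ 4 × 109.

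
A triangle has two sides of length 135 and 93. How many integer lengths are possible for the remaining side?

The triangle inequality gives |135 − 93| < c < 135 + 93, i.e. 42 < c < 228.
So c can be any integer from 43 to 227: 185 values.

185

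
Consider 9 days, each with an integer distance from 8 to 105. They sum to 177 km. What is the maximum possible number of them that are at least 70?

Suppose k of them are at least 70. Those contribute at least 70 each and the other 9 − k at least 8 each.
So the total is at least 70k + 8(9 − k) = 72 + 62k. This must be ≤ 177, giving k ≤ 1.
k = 1 is achieved by 1 value at 70 and 8 at 8, total 134; add 43 to one value (staying below 70) to reach 177.

1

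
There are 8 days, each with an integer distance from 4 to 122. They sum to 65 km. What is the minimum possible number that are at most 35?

Each value above 35 is at least 36, contributing at least 36 − 4 = 32 above the floor 4.
The sum exceeds the floor total 32 by 33, so at most ⌊33/32⌋ = 1 exceed 35, and at least 7 are ≤ 35.
Exactly 7 works: 7 values at 4 and 1 at 36 total 64; raise one of the low values by 1 (still ≤ 35) to hit 65.

7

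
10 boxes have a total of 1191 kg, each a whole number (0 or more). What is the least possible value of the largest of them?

The average is 1191/10 > 119, so not all 10 can be 119 or less; the largest is ≥ 120.
Equality holds with 1 value of 120 and 9 values of 119.

120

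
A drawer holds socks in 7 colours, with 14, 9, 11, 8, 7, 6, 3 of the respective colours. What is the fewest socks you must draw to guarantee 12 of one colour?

In the worst case you take as many as possible of each colour without reaching 12: 11 + 9 + 11 + 8 + 7 + 6 + 3 = 55.
The next one must give 12 of some colour, so 55 + 1 = 56.

56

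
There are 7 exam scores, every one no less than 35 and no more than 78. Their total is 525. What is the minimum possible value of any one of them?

57

Minimizing one value means maximizing the remaining 6.
The other 6 contribute at most 6 × 78 = 468, leaving at least 525 − 468 = 57.
Since 57 ≥ 35, this is achievable: one at 57 and 6 at 78.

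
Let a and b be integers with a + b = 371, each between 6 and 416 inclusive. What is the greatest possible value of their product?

With a + b fixed, ab peaks when the two are closest together.
Taking a = 185 and b = 186 (both in [6, 416]) gives ab = 34410.

34410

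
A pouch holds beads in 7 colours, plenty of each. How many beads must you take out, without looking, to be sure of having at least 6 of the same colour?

36

In the worst case you draw 5 of each of the 7 colours: 7 × 5 = 35.
One more forces 6 of some colour, so 35 + 1 = 36.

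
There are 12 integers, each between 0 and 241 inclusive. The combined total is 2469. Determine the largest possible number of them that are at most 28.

Each value at 28 or below falls at least 241 − 28 = 213 short of the ceiling 241.
The ceiling total is 12 × 241 = 2892, and we need 2469, so at most ⌊(2892 − 2469)/213⌋ = 1 can be that low.
k = 1 is achieved by 1 value at 28 and 11 at 241, total 2679; lower one of the 241's by 210 (still > 28) to reach 2469.

1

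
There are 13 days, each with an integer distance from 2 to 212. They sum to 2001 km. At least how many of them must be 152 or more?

1

If only k of them are at least 152, the other 13 − k are at most 151, so the total is at most k·212 + (13 − k)·151.
This must reach 2001, so k·212 + (13 − k)·151 ≥ 2001, giving k ≥ 1.
Exactly 1 works: 1 value at 212 and 12 at 151 total 2024; lower one of the high values by 23 (still ≥ 152) to hit 2001.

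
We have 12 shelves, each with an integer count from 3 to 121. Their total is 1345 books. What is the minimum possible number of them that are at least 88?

9

Suppose at most 12 − j of them reach 88; then j values are ≤ 87 and the rest ≤ 121.
The total is then ≤ 87·j + 121·(12 − j) = 1452 − 34j. For this to be ≥ 1345 we need j ≤ 3, so at least 12 − 3 = 9 must reach 88.
Exactly 9 works: 9 values at 121 and 3 at 87 total 1350; lower one of the high values by 5 (still ≥ 88) to hit 1345.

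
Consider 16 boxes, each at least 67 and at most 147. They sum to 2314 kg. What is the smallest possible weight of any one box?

109

To make one box as small as possible, make the other 15 as large as possible.
The other 15 contribute at most 15 × 147 = 2205, leaving at least 2314 − 2205 = 109.
Since 109 ≥ 67, this is achievable: one at 109 and 15 at 147.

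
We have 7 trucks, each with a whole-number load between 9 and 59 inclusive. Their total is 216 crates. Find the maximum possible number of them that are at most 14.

Suppose k of them are at most 14. Those contribute at most 14 each and the rest at most 59 each.
So the total is at most 14k + 59(7 − k) = 413 − 45k. This must still be ≥ 216, so k ≤ 4.
k = 4 is achieved by 4 values at 14 and 3 at 59, total 233; lower one of the 59's by 17 (still > 14) to reach 216.

4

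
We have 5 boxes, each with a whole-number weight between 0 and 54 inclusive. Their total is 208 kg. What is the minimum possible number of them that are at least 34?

3

Suppose at most 5 − j of them reach 34; then j values are ≤ 33 and the rest ≤ 54.
The total is then ≤ 33·j + 54·(5 − j) = 270 − 21j. For this to be ≥ 208 we need j ≤ 2, so at least 5 − 2 = 3 must reach 34.
Exactly 3 works: 3 values at 54 and 2 at 33 total 228; lower one of the high values by 20 (still ≥ 34) to hit 208.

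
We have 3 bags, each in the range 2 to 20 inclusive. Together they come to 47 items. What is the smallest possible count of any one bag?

To make one bag as small as possible, make the other 2 as large as possible.
The other 2 contribute at most 2 × 20 = 40, leaving at least 47 − 40 = 7.
Since 7 ≥ 2, this is achievable: one at 7 and 2 at 20.

7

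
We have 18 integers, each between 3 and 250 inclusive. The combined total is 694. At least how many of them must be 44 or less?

3

Let j be the number exceeding 44. Then the total is ≥ 45·j + 3·(18 − j) = 54 + 42j.
So 42j ≤ 640 and j ≤ 15; hence at least 18 − 15 = 3 are ≤ 44.
Exactly 3 works: 3 values at 3 and 15 at 45 total 684; raise one of the low values by 10 (still ≤ 44) to hit 694.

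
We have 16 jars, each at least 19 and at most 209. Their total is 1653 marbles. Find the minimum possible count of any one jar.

Minimizing one value means maximizing the remaining 15.
The other 15 can take up 15 × 209 = 3135 ≥ 1653 − 19, so one jar can sit at its floor of 19.
Achievable: one at 19 and the other 15 totalling 1634, which fits since 15 × 19 ≤ 1634 ≤ 15 × 209.

19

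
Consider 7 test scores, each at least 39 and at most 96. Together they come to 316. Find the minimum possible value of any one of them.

39

Minimizing one value means maximizing the remaining 6.
The other 6 can take up 6 × 96 = 576 ≥ 316 − 39, so one score can sit at its floor of 39.
Achievable: one at 39 and the other 6 totalling 277, which fits since 6 × 39 ≤ 277 ≤ 6 × 96.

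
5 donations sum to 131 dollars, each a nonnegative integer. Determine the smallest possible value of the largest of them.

The average is 131/5 > 26, so not all 5 can be 26 or less; the largest is ≥ 27.
Equality holds with 1 value of 27 and 4 values of 26.

27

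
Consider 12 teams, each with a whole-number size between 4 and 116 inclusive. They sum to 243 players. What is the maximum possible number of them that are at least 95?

2

Suppose k of them are at least 95. Those contribute at least 95 each and the other 12 − k at least 4 each.
So the total is at least 95k + 4(12 − k) = 48 + 91k. This must be ≤ 243, giving k ≤ 2.
k = 2 is achieved by 2 values at 95 and 10 at 4, total 230; add 13 to one value (staying below 95) to reach 243.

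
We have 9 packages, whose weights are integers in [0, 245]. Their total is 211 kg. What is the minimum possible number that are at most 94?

Let j be the number exceeding 94. Then the total is ≥ 95·j + 0·(9 − j) = 0 + 95j.
So 95j ≤ 211 and j ≤ 2; hence at least 9 − 2 = 7 are ≤ 94.
Exactly 7 works: 7 values at 0 and 2 at 95 total 190; raise one of the low values by 21 (still ≤ 94) to hit 211.

7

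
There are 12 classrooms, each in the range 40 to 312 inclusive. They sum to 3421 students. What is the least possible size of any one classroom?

40

To make one classroom as small as possible, make the other 11 as large as possible.
The other 11 can take up 11 × 312 = 3432 ≥ 3421 − 40, so one classroom can sit at its floor of 40.
Achievable: one at 40 and the other 11 totalling 3381, which fits since 11 × 40 ≤ 3381 ≤ 11 × 312.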